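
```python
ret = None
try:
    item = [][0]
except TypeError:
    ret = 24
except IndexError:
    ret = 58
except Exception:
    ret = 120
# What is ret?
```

Step-by-step execution trace:
1. `item = [][0]` raises IndexError.
2. `except TypeError` does not match IndexError; skipped.
3. `except IndexError` matches → ret = 58.
4. Remaining except clauses are skipped.
Result: 58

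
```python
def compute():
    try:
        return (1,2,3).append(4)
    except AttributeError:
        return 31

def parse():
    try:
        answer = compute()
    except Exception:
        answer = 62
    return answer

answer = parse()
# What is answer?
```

Step-by-step execution trace:
1. `parse()` calls `compute()`.
2. In compute: `(1,2,3).append(4)` raises AttributeError; `except AttributeError` catches it → returns 31.
3. In parse: `answer = compute()` → answer = 31. No exception reaches parse.
4. `except Exception` is skipped; parse returns 31.
5. answer = 31.
Result: 31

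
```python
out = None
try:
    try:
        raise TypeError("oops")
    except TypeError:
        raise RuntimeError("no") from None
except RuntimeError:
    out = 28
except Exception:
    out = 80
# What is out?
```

Step-by-step execution trace:
1. Inner try raises TypeError; inner `except TypeError` catches it.
2. `raise RuntimeError(...) from None` raises RuntimeError (from None suppresses __context__, but the active exception is still RuntimeError).
3. Outer `except RuntimeError` matches → out = 28.
4. `except Exception` is not reached.
Result: 28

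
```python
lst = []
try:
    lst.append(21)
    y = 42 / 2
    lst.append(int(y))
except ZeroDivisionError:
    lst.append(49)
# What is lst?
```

Step-by-step execution trace:
1. try: `lst.append(21)` → lst = [21].
2. `y = 42 / 2` → y = 21.0. No exception raised.
3. `lst.append(int(y))` → lst = [21, 21].
4. `except ZeroDivisionError` is skipped (no exception was raised).
Result: [21, 21]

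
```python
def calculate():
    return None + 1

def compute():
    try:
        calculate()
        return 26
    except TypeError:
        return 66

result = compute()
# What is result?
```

Step-by-step execution trace:
1. `compute()` calls `calculate()`.
2. `calculate()` evaluates `None + 1`, which raises TypeError; it propagates to the caller.
3. `return 26` is not reached.
4. `except TypeError` in compute matches → returns 66.
5. result = 66.
Result: 66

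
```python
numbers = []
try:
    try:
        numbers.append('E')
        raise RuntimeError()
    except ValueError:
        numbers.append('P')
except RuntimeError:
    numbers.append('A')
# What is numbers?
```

Step-by-step execution trace:
1. Inner try: `numbers.append('E')` → numbers = ['E'].
2. `raise RuntimeError()` raises RuntimeError.
3. Inner `except ValueError` does not match RuntimeError; exception propagates to outer try.
4. Outer `except RuntimeError` matches → `numbers.append('A')` → numbers = ['E', 'A'].
Result: ['E', 'A']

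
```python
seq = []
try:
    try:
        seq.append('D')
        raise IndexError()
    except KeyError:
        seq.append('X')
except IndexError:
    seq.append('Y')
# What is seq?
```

Step-by-step execution trace:
1. Inner try: `seq.append('D')` → seq = ['D'].
2. `raise IndexError()` raises IndexError.
3. Inner `except KeyError` does not match IndexError; exception propagates to outer try.
4. Outer `except IndexError` matches → `seq.append('Y')` → seq = ['D', 'Y'].
Result: ['D', 'Y']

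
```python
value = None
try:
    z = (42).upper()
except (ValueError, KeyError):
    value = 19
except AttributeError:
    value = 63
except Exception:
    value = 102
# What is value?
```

Step-by-step execution trace:
1. `z = (42).upper()` raises AttributeError.
2. `except (ValueError, KeyError)` does not match AttributeError; skipped.
3. `except AttributeError` matches (exact type match) → value = 63.
4. `except Exception` is not reached.
Result: 63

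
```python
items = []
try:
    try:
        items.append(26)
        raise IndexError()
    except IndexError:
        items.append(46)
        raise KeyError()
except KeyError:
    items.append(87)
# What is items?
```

Step-by-step execution trace:
1. Inner try: `items.append(26)` → items = [26].
2. `raise IndexError()` raises IndexError.
3. Inner `except IndexError` matches → `items.append(46)` → items = [26, 46].
4. `raise KeyError()` raises KeyError; propagates to outer try.
5. Outer `except KeyError` matches → `items.append(87)` → items = [26, 46, 87].
Result: [26, 46, 87]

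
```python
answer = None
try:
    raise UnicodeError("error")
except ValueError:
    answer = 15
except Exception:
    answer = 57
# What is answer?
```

Step-by-step execution trace:
1. `raise UnicodeError(...)` raises UnicodeError.
2. `except ValueError` matches (UnicodeError is a subclass of ValueError) → answer = 15.
3. `except Exception` is not reached.
Result: 15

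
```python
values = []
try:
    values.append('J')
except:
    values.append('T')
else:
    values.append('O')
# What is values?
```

Step-by-step execution trace:
1. try: `values.append('J')` → values = ['J']. No exception raised.
2. `except` is skipped.
3. `else` runs (try completed without exception): `values.append('O')` → values = ['J', 'O'].
Result: ['J', 'O']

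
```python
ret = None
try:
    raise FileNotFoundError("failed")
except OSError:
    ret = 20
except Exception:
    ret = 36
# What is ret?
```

Step-by-step execution trace:
1. `raise FileNotFoundError(...)` raises FileNotFoundError.
2. `except OSError` matches (FileNotFoundError is a subclass of OSError) → ret = 20.
3. `except Exception` is not reached.
Result: 20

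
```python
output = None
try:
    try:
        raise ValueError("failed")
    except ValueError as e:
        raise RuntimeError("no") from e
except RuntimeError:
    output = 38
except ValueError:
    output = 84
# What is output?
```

Step-by-step execution trace:
1. Inner try raises ValueError; inner `except ValueError as e` catches it.
2. `raise RuntimeError(...) from e` raises RuntimeError (ValueError is attached as __cause__, but only RuntimeError is active).
3. Outer `except RuntimeError` matches → output = 38.
4. `except ValueError` is not reached.
Result: 38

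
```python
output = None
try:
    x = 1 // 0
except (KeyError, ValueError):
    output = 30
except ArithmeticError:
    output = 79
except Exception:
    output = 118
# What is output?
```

Step-by-step execution trace:
1. `x = 1 // 0` raises ZeroDivisionError.
2. `except (KeyError, ValueError)` does not match ZeroDivisionError; skipped.
3. `except ArithmeticError` matches (ZeroDivisionError is a subclass of ArithmeticError) → output = 79.
4. `except Exception` is not reached.
Result: 79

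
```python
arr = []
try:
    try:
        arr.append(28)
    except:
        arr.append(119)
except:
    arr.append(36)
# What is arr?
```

Step-by-step execution trace:
1. Inner try: `arr.append(28)` → arr = [28]. No exception raised.
2. Inner `except` is skipped.
3. Inner try completes normally; outer `except` is skipped.
Result: [28]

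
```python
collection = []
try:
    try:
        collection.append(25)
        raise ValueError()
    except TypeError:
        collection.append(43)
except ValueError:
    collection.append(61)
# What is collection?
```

Step-by-step execution trace:
1. Inner try: `collection.append(25)` → collection = [25].
2. `raise ValueError()` raises ValueError.
3. Inner `except TypeError` does not match ValueError; exception propagates to outer try.
4. Outer `except ValueError` matches → `collection.append(61)` → collection = [25, 61].
Result: [25, 61]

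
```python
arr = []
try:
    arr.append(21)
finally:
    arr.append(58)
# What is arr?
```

Step-by-step execution trace:
1. try: `arr.append(21)` → arr = [21].
2. The try body completes without raising.
3. finally always runs: `arr.append(58)` → arr = [21, 58].
Result: [21, 58]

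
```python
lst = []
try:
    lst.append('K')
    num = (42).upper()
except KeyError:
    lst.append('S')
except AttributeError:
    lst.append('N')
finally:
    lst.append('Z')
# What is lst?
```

Step-by-step execution trace:
1. try: `lst.append('K')` → lst = ['K'].
2. `num = (42).upper()` raises AttributeError.
3. `except KeyError` does not match AttributeError; skipped.
4. `except AttributeError` matches → `lst.append('N')` → lst = ['K', 'N'].
5. finally always runs: `lst.append('Z')` → lst = ['K', 'N', 'Z'].
Result: ['K', 'N', 'Z']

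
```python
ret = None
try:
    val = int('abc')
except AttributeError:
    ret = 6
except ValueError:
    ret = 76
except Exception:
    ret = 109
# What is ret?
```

Step-by-step execution trace:
1. `val = int('abc')` raises ValueError.
2. `except AttributeError` does not match ValueError; skipped.
3. `except ValueError` matches → ret = 76.
4. Remaining except clauses are skipped.
Result: 76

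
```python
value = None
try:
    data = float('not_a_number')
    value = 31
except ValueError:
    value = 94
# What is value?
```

Step-by-step execution trace:
1. `data = float('not_a_number')` raises ValueError.
2. `value = 31` is not reached.
3. `except ValueError` matches → value = 94.
Result: 94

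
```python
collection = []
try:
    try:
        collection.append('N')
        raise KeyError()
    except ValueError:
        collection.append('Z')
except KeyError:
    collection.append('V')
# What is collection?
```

Step-by-step execution trace:
1. Inner try: `collection.append('N')` → collection = ['N'].
2. `raise KeyError()` raises KeyError.
3. Inner `except ValueError` does not match KeyError; exception propagates to outer try.
4. Outer `except KeyError` matches → `collection.append('V')` → collection = ['N', 'V'].
Result: ['N', 'V']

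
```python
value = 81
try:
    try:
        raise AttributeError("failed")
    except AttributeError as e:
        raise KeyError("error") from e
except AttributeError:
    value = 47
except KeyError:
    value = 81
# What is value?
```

Step-by-step execution trace:
1. Inner try raises AttributeError; inner `except AttributeError as e` catches it.
2. `raise KeyError(...) from e` raises KeyError (AttributeError is attached as __cause__, but only KeyError is active).
3. Outer `except AttributeError` does not match KeyError; skipped.
4. Outer `except KeyError` matches → value = 81.
Result: 81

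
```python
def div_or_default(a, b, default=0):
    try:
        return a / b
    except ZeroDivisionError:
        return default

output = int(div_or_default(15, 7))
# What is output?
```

Step-by-step execution trace:
1. `div_or_default(15, 7)` enters try: `return 15 / 7` → returns 2.142857142857143. No exception raised.
2. `except ZeroDivisionError` is skipped.
3. `int(2.142857142857143)` → 2 → output = 2.
Result: 2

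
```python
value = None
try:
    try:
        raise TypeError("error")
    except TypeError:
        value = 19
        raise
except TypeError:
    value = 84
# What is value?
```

Step-by-step execution trace:
1. Inner try: `raise TypeError("error")` raises TypeError.
2. Inner `except TypeError` matches → value = 19.
3. bare `raise` re-raises the same TypeError.
4. Outer `except TypeError` matches → value = 84.
Result: 84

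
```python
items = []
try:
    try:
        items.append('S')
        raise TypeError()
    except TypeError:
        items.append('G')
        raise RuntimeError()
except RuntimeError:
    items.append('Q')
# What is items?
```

Step-by-step execution trace:
1. Inner try: `items.append('S')` → items = ['S'].
2. `raise TypeError()` raises TypeError.
3. Inner `except TypeError` matches → `items.append('G')` → items = ['S', 'G'].
4. `raise RuntimeError()` raises RuntimeError; propagates to outer try.
5. Outer `except RuntimeError` matches → `items.append('Q')` → items = ['S', 'G', 'Q'].
Result: ['S', 'G', 'Q']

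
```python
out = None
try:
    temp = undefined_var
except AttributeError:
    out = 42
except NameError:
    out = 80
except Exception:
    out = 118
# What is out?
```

Step-by-step execution trace:
1. `temp = undefined_var` raises NameError.
2. `except AttributeError` does not match NameError; skipped.
3. `except NameError` matches → out = 80.
4. Remaining except clauses are skipped.
Result: 80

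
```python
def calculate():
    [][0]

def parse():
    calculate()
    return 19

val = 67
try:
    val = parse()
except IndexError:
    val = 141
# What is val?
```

Step-by-step execution trace:
1. val starts at 67.
2. try: `parse()` calls `calculate()`.
3. `calculate()` evaluates `[][0]`, which raises IndexError; it propagates through parse (uncaught).
4. `return 19` in parse is not reached; the assignment to val does not complete.
5. `except IndexError` matches → val = 141.
Result: 141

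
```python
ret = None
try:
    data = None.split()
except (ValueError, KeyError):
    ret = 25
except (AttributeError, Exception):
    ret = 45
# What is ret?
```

Step-by-step execution trace:
1. `data = None.split()` raises AttributeError.
2. `except (ValueError, KeyError)` does not match AttributeError; skipped.
3. `except (AttributeError, Exception)` matches (AttributeError is in the tuple) → ret = 45.
Result: 45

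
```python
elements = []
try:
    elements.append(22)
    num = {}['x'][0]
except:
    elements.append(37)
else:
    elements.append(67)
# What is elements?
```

Step-by-step execution trace:
1. try: `elements.append(22)` → elements = [22].
2. `num = {}['x'][0]` raises KeyError.
3. bare `except` matches → `elements.append(37)` → elements = [22, 37].
4. `else` is skipped (an exception was raised).
Result: [22, 37]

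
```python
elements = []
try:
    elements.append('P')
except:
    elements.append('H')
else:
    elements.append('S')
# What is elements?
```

Step-by-step execution trace:
1. try: `elements.append('P')` → elements = ['P']. No exception raised.
2. `except` is skipped.
3. `else` runs (try completed without exception): `elements.append('S')` → elements = ['P', 'S'].
Result: ['P', 'S']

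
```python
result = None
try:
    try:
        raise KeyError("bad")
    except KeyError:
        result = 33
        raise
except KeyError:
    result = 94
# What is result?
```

Step-by-step execution trace:
1. Inner try: `raise KeyError("bad")` raises KeyError.
2. Inner `except KeyError` matches → result = 33.
3. bare `raise` re-raises the same KeyError.
4. Outer `except KeyError` matches → result = 94.
Result: 94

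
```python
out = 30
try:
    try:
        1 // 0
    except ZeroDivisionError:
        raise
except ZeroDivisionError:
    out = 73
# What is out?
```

Step-by-step execution trace:
1. Inner try: `1 // 0` raises ZeroDivisionError.
2. Inner `except ZeroDivisionError` matches; bare `raise` re-raises the same ZeroDivisionError.
3. Outer `except ZeroDivisionError` matches → out = 73.
Result: 73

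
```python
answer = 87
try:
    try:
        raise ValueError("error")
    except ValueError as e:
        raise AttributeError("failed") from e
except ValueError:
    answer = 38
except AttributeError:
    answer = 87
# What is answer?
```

Step-by-step execution trace:
1. Inner try raises ValueError; inner `except ValueError as e` catches it.
2. `raise AttributeError(...) from e` raises AttributeError (ValueError is attached as __cause__, but only AttributeError is active).
3. Outer `except ValueError` does not match AttributeError; skipped.
4. Outer `except AttributeError` matches → answer = 87.
Result: 87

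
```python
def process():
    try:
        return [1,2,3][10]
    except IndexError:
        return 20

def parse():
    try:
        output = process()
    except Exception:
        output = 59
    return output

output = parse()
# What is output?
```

Step-by-step execution trace:
1. `parse()` calls `process()`.
2. In process: `[1,2,3][10]` raises IndexError; `except IndexError` catches it → returns 20.
3. In parse: `output = process()` → output = 20. No exception reaches parse.
4. `except Exception` is skipped; parse returns 20.
5. output = 20.
Result: 20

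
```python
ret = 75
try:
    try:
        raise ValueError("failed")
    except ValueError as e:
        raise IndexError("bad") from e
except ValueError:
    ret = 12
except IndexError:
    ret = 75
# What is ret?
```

Step-by-step execution trace:
1. Inner try raises ValueError; inner `except ValueError as e` catches it.
2. `raise IndexError(...) from e` raises IndexError (ValueError is attached as __cause__, but only IndexError is active).
3. Outer `except ValueError` does not match IndexError; skipped.
4. Outer `except IndexError` matches → ret = 75.
Result: 75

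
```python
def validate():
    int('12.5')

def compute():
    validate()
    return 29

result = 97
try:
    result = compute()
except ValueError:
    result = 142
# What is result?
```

Step-by-step execution trace:
1. result starts at 97.
2. try: `compute()` calls `validate()`.
3. `validate()` evaluates `int('12.5')`, which raises ValueError; it propagates through compute (uncaught).
4. `return 29` in compute is not reached; the assignment to result does not complete.
5. `except ValueError` matches → result = 142.
Result: 142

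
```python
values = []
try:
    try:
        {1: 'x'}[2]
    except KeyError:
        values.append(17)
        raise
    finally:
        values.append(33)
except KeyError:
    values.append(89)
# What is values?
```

Step-by-step execution trace:
1. Inner try: `{1: 'x'}[2]` raises KeyError.
2. Inner `except KeyError` matches → `values.append(17)` → values = [17].
3. bare `raise` re-raises KeyError.
4. Inner `finally` runs during unwinding: `values.append(33)` → values = [17, 33].
5. Outer `except KeyError` matches → `values.append(89)` → values = [17, 33, 89].
Result: [17, 33, 89]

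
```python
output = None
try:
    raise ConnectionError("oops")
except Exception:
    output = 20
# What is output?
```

Step-by-step execution trace:
1. `raise ConnectionError(...)` raises ConnectionError.
2. `except Exception` matches (ConnectionError is a subclass of Exception) → output = 20.
Result: 20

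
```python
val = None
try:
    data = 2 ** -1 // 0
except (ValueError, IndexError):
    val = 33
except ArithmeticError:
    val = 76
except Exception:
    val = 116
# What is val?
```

Step-by-step execution trace:
1. `data = 2 ** -1 // 0` raises ZeroDivisionError.
2. `except (ValueError, IndexError)` does not match ZeroDivisionError; skipped.
3. `except ArithmeticError` matches (ZeroDivisionError is a subclass of ArithmeticError) → val = 76.
4. `except Exception` is not reached.
Result: 76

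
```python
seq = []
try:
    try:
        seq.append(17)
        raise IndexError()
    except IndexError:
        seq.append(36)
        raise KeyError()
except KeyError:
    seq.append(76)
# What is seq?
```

Step-by-step execution trace:
1. Inner try: `seq.append(17)` → seq = [17].
2. `raise IndexError()` raises IndexError.
3. Inner `except IndexError` matches → `seq.append(36)` → seq = [17, 36].
4. `raise KeyError()` raises KeyError; propagates to outer try.
5. Outer `except KeyError` matches → `seq.append(76)` → seq = [17, 36, 76].
Result: [17, 36, 76]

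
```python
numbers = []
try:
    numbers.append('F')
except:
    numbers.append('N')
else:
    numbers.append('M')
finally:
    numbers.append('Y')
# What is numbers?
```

Step-by-step execution trace:
1. try: `numbers.append('F')` → numbers = ['F']. No exception raised.
2. `except` is skipped.
3. `else` runs: `numbers.append('M')` → numbers = ['F', 'M'].
4. `finally` always runs: `numbers.append('Y')` → numbers = ['F', 'M', 'Y'].
Result: ['F', 'M', 'Y']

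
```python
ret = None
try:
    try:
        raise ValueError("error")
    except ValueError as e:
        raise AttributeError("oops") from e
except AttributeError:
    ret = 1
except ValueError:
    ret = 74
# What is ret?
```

Step-by-step execution trace:
1. Inner try raises ValueError; inner `except ValueError as e` catches it.
2. `raise AttributeError(...) from e` raises AttributeError (ValueError is attached as __cause__, but only AttributeError is active).
3. Outer `except AttributeError` matches → ret = 1.
4. `except ValueError` is not reached.
Result: 1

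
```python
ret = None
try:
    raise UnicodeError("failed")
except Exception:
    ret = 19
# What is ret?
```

Step-by-step execution trace:
1. `raise UnicodeError(...)` raises UnicodeError.
2. `except Exception` matches (UnicodeError is a subclass of Exception) → ret = 19.
Result: 19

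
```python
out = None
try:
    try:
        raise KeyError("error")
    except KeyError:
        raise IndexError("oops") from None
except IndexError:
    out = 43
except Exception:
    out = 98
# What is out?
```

Step-by-step execution trace:
1. Inner try raises KeyError; inner `except KeyError` catches it.
2. `raise IndexError(...) from None` raises IndexError (from None suppresses __context__, but the active exception is still IndexError).
3. Outer `except IndexError` matches → out = 43.
4. `except Exception` is not reached.
Result: 43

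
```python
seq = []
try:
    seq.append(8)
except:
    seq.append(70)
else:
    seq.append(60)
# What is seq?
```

Step-by-step execution trace:
1. try: `seq.append(8)` → seq = [8]. No exception raised.
2. `except` is skipped.
3. `else` runs (try completed without exception): `seq.append(60)` → seq = [8, 60].
Result: [8, 60]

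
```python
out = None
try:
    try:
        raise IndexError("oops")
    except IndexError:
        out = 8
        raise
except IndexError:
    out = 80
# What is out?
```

Step-by-step execution trace:
1. Inner try: `raise IndexError("oops")` raises IndexError.
2. Inner `except IndexError` matches → out = 8.
3. bare `raise` re-raises the same IndexError.
4. Outer `except IndexError` matches → out = 80.
Result: 80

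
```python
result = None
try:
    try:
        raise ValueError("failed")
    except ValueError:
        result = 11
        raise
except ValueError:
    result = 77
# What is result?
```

Step-by-step execution trace:
1. Inner try: `raise ValueError("failed")` raises ValueError.
2. Inner `except ValueError` matches → result = 11.
3. bare `raise` re-raises the same ValueError.
4. Outer `except ValueError` matches → result = 77.
Result: 77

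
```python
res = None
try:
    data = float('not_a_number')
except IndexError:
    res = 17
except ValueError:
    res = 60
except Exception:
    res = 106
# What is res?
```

Step-by-step execution trace:
1. `data = float('not_a_number')` raises ValueError.
2. `except IndexError` does not match ValueError; skipped.
3. `except ValueError` matches → res = 60.
4. Remaining except clauses are skipped.
Result: 60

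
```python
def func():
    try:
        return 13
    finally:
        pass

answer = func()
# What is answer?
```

Step-by-step execution trace:
1. `func()` enters try: `return 13` sets pending return value 13.
2. Before returning, `finally: pass` runs (no effect).
3. func() returns 13 → answer = 13.
Result: 13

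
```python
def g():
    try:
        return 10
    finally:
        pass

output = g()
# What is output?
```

Step-by-step execution trace:
1. `g()` enters try: `return 10` sets pending return value 10.
2. Before returning, `finally: pass` runs (no effect).
3. g() returns 10 → output = 10.
Result: 10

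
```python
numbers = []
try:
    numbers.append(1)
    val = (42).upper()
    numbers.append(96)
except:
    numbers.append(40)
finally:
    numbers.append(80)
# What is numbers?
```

Step-by-step execution trace:
1. try: `numbers.append(1)` → numbers = [1].
2. `val = (42).upper()` raises AttributeError; `numbers.append(96)` is not reached.
3. bare `except` matches → `numbers.append(40)` → numbers = [1, 40].
4. finally always runs: `numbers.append(80)` → numbers = [1, 40, 80].
Result: [1, 40, 80]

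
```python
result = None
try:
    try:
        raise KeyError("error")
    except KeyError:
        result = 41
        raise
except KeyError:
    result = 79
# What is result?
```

Step-by-step execution trace:
1. Inner try: `raise KeyError("error")` raises KeyError.
2. Inner `except KeyError` matches → result = 41.
3. bare `raise` re-raises the same KeyError.
4. Outer `except KeyError` matches → result = 79.
Result: 79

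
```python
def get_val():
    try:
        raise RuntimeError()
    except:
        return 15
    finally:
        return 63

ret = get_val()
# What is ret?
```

Step-by-step execution trace:
1. `get_val()` enters try: `raise RuntimeError()` raises RuntimeError.
2. bare `except` matches → `return 15` sets pending return value 15.
3. Before returning, `finally: return 63` runs and overrides the pending return.
4. get_val() returns 63 → ret = 63.
Result: 63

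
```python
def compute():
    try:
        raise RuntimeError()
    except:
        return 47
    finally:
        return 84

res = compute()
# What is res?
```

Step-by-step execution trace:
1. `compute()` enters try: `raise RuntimeError()` raises RuntimeError.
2. bare `except` matches → `return 47` sets pending return value 47.
3. Before returning, `finally: return 84` runs and overrides the pending return.
4. compute() returns 84 → res = 84.
Result: 84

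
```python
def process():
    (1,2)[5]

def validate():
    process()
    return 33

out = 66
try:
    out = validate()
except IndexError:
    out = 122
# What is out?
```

Step-by-step execution trace:
1. out starts at 66.
2. try: `validate()` calls `process()`.
3. `process()` evaluates `(1,2)[5]`, which raises IndexError; it propagates through validate (uncaught).
4. `return 33` in validate is not reached; the assignment to out does not complete.
5. `except IndexError` matches → out = 122.
Result: 122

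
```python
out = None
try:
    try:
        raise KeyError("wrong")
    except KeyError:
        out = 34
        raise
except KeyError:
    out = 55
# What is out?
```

Step-by-step execution trace:
1. Inner try: `raise KeyError("wrong")` raises KeyError.
2. Inner `except KeyError` matches → out = 34.
3. bare `raise` re-raises the same KeyError.
4. Outer `except KeyError` matches → out = 55.
Result: 55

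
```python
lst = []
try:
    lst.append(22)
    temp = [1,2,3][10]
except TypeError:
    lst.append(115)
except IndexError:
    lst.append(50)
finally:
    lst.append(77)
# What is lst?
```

Step-by-step execution trace:
1. try: `lst.append(22)` → lst = [22].
2. `temp = [1,2,3][10]` raises IndexError.
3. `except TypeError` does not match IndexError; skipped.
4. `except IndexError` matches → `lst.append(50)` → lst = [22, 50].
5. finally always runs: `lst.append(77)` → lst = [22, 50, 77].
Result: [22, 50, 77]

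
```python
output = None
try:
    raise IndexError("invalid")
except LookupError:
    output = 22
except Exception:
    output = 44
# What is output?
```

Step-by-step execution trace:
1. `raise IndexError(...)` raises IndexError.
2. `except LookupError` matches (IndexError is a subclass of LookupError) → output = 22.
3. `except Exception` is not reached.
Result: 22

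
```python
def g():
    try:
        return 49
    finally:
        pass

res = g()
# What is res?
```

Step-by-step execution trace:
1. `g()` enters try: `return 49` sets pending return value 49.
2. Before returning, `finally: pass` runs (no effect).
3. g() returns 49 → res = 49.
Result: 49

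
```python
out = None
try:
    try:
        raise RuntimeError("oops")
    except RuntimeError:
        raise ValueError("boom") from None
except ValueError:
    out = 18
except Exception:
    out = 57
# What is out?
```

Step-by-step execution trace:
1. Inner try raises RuntimeError; inner `except RuntimeError` catches it.
2. `raise ValueError(...) from None` raises ValueError (from None suppresses __context__, but the active exception is still ValueError).
3. Outer `except ValueError` matches → out = 18.
4. `except Exception` is not reached.
Result: 18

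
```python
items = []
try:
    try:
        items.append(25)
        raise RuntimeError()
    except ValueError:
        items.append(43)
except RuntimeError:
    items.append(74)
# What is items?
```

Step-by-step execution trace:
1. Inner try: `items.append(25)` → items = [25].
2. `raise RuntimeError()` raises RuntimeError.
3. Inner `except ValueError` does not match RuntimeError; exception propagates to outer try.
4. Outer `except RuntimeError` matches → `items.append(74)` → items = [25, 74].
Result: [25, 74]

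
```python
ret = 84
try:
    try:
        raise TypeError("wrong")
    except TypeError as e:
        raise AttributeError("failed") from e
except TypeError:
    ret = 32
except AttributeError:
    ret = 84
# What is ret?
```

Step-by-step execution trace:
1. Inner try raises TypeError; inner `except TypeError as e` catches it.
2. `raise AttributeError(...) from e` raises AttributeError (TypeError is attached as __cause__, but only AttributeError is active).
3. Outer `except TypeError` does not match AttributeError; skipped.
4. Outer `except AttributeError` matches → ret = 84.
Result: 84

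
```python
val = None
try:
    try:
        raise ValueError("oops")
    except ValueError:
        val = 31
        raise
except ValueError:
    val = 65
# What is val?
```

Step-by-step execution trace:
1. Inner try: `raise ValueError("oops")` raises ValueError.
2. Inner `except ValueError` matches → val = 31.
3. bare `raise` re-raises the same ValueError.
4. Outer `except ValueError` matches → val = 65.
Result: 65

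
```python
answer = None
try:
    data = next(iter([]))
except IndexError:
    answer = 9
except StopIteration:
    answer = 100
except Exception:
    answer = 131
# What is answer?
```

Step-by-step execution trace:
1. `data = next(iter([]))` raises StopIteration.
2. `except IndexError` does not match StopIteration; skipped.
3. `except StopIteration` matches → answer = 100.
4. Remaining except clauses are skipped.
Result: 100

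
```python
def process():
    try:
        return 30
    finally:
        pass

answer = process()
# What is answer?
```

Step-by-step execution trace:
1. `process()` enters try: `return 30` sets pending return value 30.
2. Before returning, `finally: pass` runs (no effect).
3. process() returns 30 → answer = 30.
Result: 30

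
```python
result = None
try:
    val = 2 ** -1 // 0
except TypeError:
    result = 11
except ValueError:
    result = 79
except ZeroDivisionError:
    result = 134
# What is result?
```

Step-by-step execution trace:
1. `val = 2 ** -1 // 0` raises ZeroDivisionError.
2. `except TypeError` does not match ZeroDivisionError; skipped.
3. `except ValueError` does not match ZeroDivisionError; skipped.
4. `except ZeroDivisionError` matches → result = 134.
Result: 134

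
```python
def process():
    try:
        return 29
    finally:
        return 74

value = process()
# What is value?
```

Step-by-step execution trace:
1. `process()` enters try: `return 29` sets pending return value 29.
2. Before returning, `finally: return 74` runs and overrides the pending return.
3. process() returns 74 → value = 74.
Result: 74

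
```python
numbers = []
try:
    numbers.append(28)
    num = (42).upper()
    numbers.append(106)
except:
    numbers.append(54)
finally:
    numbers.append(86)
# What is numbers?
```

Step-by-step execution trace:
1. try: `numbers.append(28)` → numbers = [28].
2. `num = (42).upper()` raises AttributeError; `numbers.append(106)` is not reached.
3. bare `except` matches → `numbers.append(54)` → numbers = [28, 54].
4. finally always runs: `numbers.append(86)` → numbers = [28, 54, 86].
Result: [28, 54, 86]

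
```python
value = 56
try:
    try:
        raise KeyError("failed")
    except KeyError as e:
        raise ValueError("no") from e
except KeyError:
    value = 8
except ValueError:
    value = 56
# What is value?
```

Step-by-step execution trace:
1. Inner try raises KeyError; inner `except KeyError as e` catches it.
2. `raise ValueError(...) from e` raises ValueError (KeyError is attached as __cause__, but only ValueError is active).
3. Outer `except KeyError` does not match ValueError; skipped.
4. Outer `except ValueError` matches → value = 56.
Result: 56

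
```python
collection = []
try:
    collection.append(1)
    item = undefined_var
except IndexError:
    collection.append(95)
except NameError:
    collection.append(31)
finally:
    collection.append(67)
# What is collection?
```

Step-by-step execution trace:
1. try: `collection.append(1)` → collection = [1].
2. `item = undefined_var` raises NameError.
3. `except IndexError` does not match NameError; skipped.
4. `except NameError` matches → `collection.append(31)` → collection = [1, 31].
5. finally always runs: `collection.append(67)` → collection = [1, 31, 67].
Result: [1, 31, 67]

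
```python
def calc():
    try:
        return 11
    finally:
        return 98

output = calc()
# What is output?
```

Step-by-step execution trace:
1. `calc()` enters try: `return 11` sets pending return value 11.
2. Before returning, `finally: return 98` runs and overrides the pending return.
3. calc() returns 98 → output = 98.
Result: 98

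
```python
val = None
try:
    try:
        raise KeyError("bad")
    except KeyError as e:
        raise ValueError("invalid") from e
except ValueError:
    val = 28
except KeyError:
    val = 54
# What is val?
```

Step-by-step execution trace:
1. Inner try raises KeyError; inner `except KeyError as e` catches it.
2. `raise ValueError(...) from e` raises ValueError (KeyError is attached as __cause__, but only ValueError is active).
3. Outer `except ValueError` matches → val = 28.
4. `except KeyError` is not reached.
Result: 28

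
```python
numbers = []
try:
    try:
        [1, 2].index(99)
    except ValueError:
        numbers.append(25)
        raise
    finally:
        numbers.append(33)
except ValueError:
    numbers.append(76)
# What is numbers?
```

Step-by-step execution trace:
1. Inner try: `[1, 2].index(99)` raises ValueError.
2. Inner `except ValueError` matches → `numbers.append(25)` → numbers = [25].
3. bare `raise` re-raises ValueError.
4. Inner `finally` runs during unwinding: `numbers.append(33)` → numbers = [25, 33].
5. Outer `except ValueError` matches → `numbers.append(76)` → numbers = [25, 33, 76].
Result: [25, 33, 76]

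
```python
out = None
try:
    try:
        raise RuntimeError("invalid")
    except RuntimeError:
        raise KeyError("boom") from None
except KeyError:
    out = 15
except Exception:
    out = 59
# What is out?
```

Step-by-step execution trace:
1. Inner try raises RuntimeError; inner `except RuntimeError` catches it.
2. `raise KeyError(...) from None` raises KeyError (from None suppresses __context__, but the active exception is still KeyError).
3. Outer `except KeyError` matches → out = 15.
4. `except Exception` is not reached.
Result: 15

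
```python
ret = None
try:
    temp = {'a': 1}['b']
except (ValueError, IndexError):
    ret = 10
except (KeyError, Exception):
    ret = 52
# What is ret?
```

Step-by-step execution trace:
1. `temp = {'a': 1}['b']` raises KeyError.
2. `except (ValueError, IndexError)` does not match KeyError; skipped.
3. `except (KeyError, Exception)` matches (KeyError is in the tuple) → ret = 52.
Result: 52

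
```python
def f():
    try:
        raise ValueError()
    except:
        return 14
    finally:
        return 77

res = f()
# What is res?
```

Step-by-step execution trace:
1. `f()` enters try: `raise ValueError()` raises ValueError.
2. bare `except` matches → `return 14` sets pending return value 14.
3. Before returning, `finally: return 77` runs and overrides the pending return.
4. f() returns 77 → res = 77.
Result: 77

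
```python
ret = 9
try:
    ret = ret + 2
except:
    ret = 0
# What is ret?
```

Step-by-step execution trace:
1. ret starts at 9.
2. try: `ret = ret + 2` → ret = 11. No exception raised.
3. `except` is skipped.
Result: 11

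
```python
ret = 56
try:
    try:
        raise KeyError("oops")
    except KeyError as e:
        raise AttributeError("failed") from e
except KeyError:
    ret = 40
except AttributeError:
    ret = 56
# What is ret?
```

Step-by-step execution trace:
1. Inner try raises KeyError; inner `except KeyError as e` catches it.
2. `raise AttributeError(...) from e` raises AttributeError (KeyError is attached as __cause__, but only AttributeError is active).
3. Outer `except KeyError` does not match AttributeError; skipped.
4. Outer `except AttributeError` matches → ret = 56.
Result: 56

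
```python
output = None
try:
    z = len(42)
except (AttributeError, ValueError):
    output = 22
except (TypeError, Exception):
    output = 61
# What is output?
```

Step-by-step execution trace:
1. `z = len(42)` raises TypeError.
2. `except (AttributeError, ValueError)` does not match TypeError; skipped.
3. `except (TypeError, Exception)` matches (TypeError is in the tuple) → output = 61.
Result: 61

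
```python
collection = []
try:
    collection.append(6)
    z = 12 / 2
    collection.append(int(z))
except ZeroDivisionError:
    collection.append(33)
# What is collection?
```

Step-by-step execution trace:
1. try: `collection.append(6)` → collection = [6].
2. `z = 12 / 2` → z = 6.0. No exception raised.
3. `collection.append(int(z))` → collection = [6, 6].
4. `except ZeroDivisionError` is skipped (no exception was raised).
Result: [6, 6]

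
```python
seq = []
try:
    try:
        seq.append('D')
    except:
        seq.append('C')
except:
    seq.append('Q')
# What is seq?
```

Step-by-step execution trace:
1. Inner try: `seq.append('D')` → seq = ['D']. No exception raised.
2. Inner `except` is skipped.
3. Inner try completes normally; outer `except` is skipped.
Result: ['D']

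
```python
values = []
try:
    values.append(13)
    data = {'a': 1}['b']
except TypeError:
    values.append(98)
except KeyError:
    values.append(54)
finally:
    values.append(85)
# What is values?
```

Step-by-step execution trace:
1. try: `values.append(13)` → values = [13].
2. `data = {'a': 1}['b']` raises KeyError.
3. `except TypeError` does not match KeyError; skipped.
4. `except KeyError` matches → `values.append(54)` → values = [13, 54].
5. finally always runs: `values.append(85)` → values = [13, 54, 85].
Result: [13, 54, 85]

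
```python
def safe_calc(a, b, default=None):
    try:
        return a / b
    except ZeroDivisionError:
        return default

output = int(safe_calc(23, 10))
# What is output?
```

Step-by-step execution trace:
1. `safe_calc(23, 10)` enters try: `return 23 / 10` → returns 2.3. No exception raised.
2. `except ZeroDivisionError` is skipped.
3. `int(2.3)` → 2 → output = 2.
Result: 2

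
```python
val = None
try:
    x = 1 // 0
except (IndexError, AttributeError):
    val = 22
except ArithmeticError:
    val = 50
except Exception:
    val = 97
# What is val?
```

Step-by-step execution trace:
1. `x = 1 // 0` raises ZeroDivisionError.
2. `except (IndexError, AttributeError)` does not match ZeroDivisionError; skipped.
3. `except ArithmeticError` matches (ZeroDivisionError is a subclass of ArithmeticError) → val = 50.
4. `except Exception` is not reached.
Result: 50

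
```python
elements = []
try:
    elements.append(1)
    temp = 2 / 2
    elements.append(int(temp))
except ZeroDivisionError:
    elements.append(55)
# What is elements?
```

Step-by-step execution trace:
1. try: `elements.append(1)` → elements = [1].
2. `temp = 2 / 2` → temp = 1.0. No exception raised.
3. `elements.append(int(temp))` → elements = [1, 1].
4. `except ZeroDivisionError` is skipped (no exception was raised).
Result: [1, 1]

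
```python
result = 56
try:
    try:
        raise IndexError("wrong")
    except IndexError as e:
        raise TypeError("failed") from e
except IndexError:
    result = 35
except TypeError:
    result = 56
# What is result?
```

Step-by-step execution trace:
1. Inner try raises IndexError; inner `except IndexError as e` catches it.
2. `raise TypeError(...) from e` raises TypeError (IndexError is attached as __cause__, but only TypeError is active).
3. Outer `except IndexError` does not match TypeError; skipped.
4. Outer `except TypeError` matches → result = 56.
Result: 56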